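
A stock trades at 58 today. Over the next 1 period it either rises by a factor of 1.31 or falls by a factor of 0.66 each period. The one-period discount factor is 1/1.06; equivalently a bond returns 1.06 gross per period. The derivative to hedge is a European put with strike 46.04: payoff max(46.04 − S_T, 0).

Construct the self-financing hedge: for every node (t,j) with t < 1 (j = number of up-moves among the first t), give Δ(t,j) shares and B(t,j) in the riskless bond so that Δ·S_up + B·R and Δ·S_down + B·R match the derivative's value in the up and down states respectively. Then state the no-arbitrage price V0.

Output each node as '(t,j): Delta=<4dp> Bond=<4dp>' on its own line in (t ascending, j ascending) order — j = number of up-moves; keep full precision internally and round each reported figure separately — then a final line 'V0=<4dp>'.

(0,0): Delta=-0.2058 Bond=14.7541
V0=2.8157

Risk-neutral probability p* = (R−d)/(u−d) = (1.06−0.66)/(1.31−0.66) = 0.6154.
At expiry t=1: V(1,0)=7.7600, V(1,1)=0.0000
  t=0,j=0: stock 58.0000 → up 75.9800 (V=0.0000), down 38.2800 (V=7.7600). Price 2.8157; hedge Δ=-0.2058, bond B=14.7541.
Each (Δ,B) replicates both successor values, so the strategy is self-financing and V0 is arbitrage-free.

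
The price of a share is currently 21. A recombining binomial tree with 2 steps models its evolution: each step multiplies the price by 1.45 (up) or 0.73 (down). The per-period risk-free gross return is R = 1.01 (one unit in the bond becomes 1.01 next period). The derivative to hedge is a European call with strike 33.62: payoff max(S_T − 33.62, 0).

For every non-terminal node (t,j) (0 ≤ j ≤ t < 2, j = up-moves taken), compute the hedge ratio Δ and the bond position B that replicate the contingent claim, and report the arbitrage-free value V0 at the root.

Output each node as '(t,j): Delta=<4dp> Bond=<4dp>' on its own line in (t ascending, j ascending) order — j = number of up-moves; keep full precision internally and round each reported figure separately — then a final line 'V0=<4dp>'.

(0,0): Delta=0.2682 Bond=-4.0710
(1,0): Delta=0.0000 Bond=0.0000
(1,1): Delta=0.4804 Bond=-10.5731
V0=1.5615

Since d<R<u, set p* = (R−d)/(u−d) = 0.3889; price each node as the discounted p*-expectation of its children.
Terminal payoffs: V(2,0)=0.0000, V(2,1)=0.0000, V(2,2)=10.5325
Node (1,0) S=15.3300: V=(p*·0.0000+(1−p*)·0.0000)/1.01=0.0000; Δ=(0.0000−0.0000)/(22.2285−11.1909)=0.0000; B=V−Δ·S=0.0000
Node (1,1) S=30.4500: V=(p*·10.5325+(1−p*)·0.0000)/1.01=4.0554; Δ=(10.5325−0.0000)/(44.1525−22.2285)=0.4804; B=V−Δ·S=-10.5731
Node (0,0) S=21.0000: V=(p*·4.0554+(1−p*)·0.0000)/1.01=1.5615; Δ=(4.0554−0.0000)/(30.4500−15.3300)=0.2682; B=V−Δ·S=-4.0710
The time-0 hedge costs 1.5615, which is the no-arbitrage price.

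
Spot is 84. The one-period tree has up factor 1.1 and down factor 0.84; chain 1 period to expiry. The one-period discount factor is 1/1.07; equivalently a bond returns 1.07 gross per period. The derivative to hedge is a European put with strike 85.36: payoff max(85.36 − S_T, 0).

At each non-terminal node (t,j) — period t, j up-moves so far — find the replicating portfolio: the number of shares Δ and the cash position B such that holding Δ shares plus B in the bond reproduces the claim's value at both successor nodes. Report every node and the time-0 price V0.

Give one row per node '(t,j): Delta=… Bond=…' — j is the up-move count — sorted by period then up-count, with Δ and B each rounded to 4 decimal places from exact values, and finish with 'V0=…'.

(0,0): Delta=-0.6777 Bond=58.5191
V0=1.5960

No-arbitrage ⇒ martingale measure with p* = (R−d)/(u−d) = 0.8846.
At expiry t=1: V(1,0)=14.8000, V(1,1)=0.0000
  t=0,j=0: stock 84.0000 → up 92.4000 (V=0.0000), down 70.5600 (V=14.8000). Price 1.5960; hedge Δ=-0.6777, bond B=58.5191.
Root portfolio cost Δ·84+B reproduces V0=1.5960.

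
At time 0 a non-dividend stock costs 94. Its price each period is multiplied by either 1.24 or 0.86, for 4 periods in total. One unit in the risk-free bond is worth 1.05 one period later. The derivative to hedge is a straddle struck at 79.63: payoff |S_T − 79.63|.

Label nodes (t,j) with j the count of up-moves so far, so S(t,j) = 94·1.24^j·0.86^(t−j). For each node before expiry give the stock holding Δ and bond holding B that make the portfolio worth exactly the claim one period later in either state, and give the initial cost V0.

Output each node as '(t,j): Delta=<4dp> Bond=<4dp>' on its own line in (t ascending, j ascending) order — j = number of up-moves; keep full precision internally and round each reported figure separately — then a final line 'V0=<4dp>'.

(0,0): Delta=0.7630 Bond=-38.0773
(1,0): Delta=0.5024 Bond=-18.9146
(1,1): Delta=0.9438 Bond=-61.0478
(2,0): Delta=-0.0170 Bond=16.2531
(2,1): Delta=0.8627 Bond=-55.9737
(2,2): Delta=1.0000 Bond=-72.2268
(3,0): Delta=-1.0000 Bond=75.8381
(3,1): Delta=0.6647 Bond=-41.7066
(3,2): Delta=1.0000 Bond=-75.8381
(3,3): Delta=1.0000 Bond=-75.8381
V0=33.6482

The replicating-portfolio and risk-neutral prices coincide; use p* = (1.05−0.86)/(1.24−0.86) = 0.5000 for the latter.
Terminal values V(4,·): V(4,0)=28.2112, V(4,1)=5.4913, V(4,2)=27.2676, V(4,3)=74.5015, V(4,4)=142.6061
(3,0): S=59.7893. Δ = (V_up−V_dn)/(S_up−S_dn) = (5.4913−28.2112)/(74.1387−51.4188) = -1.0000. V = [p*·5.4913 + (1−p*)·28.2112]/1.05 = 16.0488. B = V − Δ·S = 75.8381.
(3,1): S=86.2078. Δ = (V_up−V_dn)/(S_up−S_dn) = (27.2676−5.4913)/(106.8976−74.1387) = 0.6647. V = [p*·27.2676 + (1−p*)·5.4913]/1.05 = 15.5995. B = V − Δ·S = -41.7066.
(3,2): S=124.2996. Δ = (V_up−V_dn)/(S_up−S_dn) = (74.5015−27.2676)/(154.1315−106.8976) = 1.0000. V = [p*·74.5015 + (1−p*)·27.2676]/1.05 = 48.4615. B = V − Δ·S = -75.8381.
(3,3): S=179.2227. Δ = (V_up−V_dn)/(S_up−S_dn) = (142.6061−74.5015)/(222.2361−154.1315) = 1.0000. V = [p*·142.6061 + (1−p*)·74.5015]/1.05 = 103.3846. B = V − Δ·S = -75.8381.
(2,0): S=69.5224. Δ = (V_up−V_dn)/(S_up−S_dn) = (15.5995−16.0488)/(86.2078−59.7893) = -0.0170. V = [p*·15.5995 + (1−p*)·16.0488]/1.05 = 15.0706. B = V − Δ·S = 16.2531.
(2,1): S=100.2416. Δ = (V_up−V_dn)/(S_up−S_dn) = (48.4615−15.5995)/(124.2996−86.2078) = 0.8627. V = [p*·48.4615 + (1−p*)·15.5995]/1.05 = 30.5052. B = V − Δ·S = -55.9737.
(2,2): S=144.5344. Δ = (V_up−V_dn)/(S_up−S_dn) = (103.3846−48.4615)/(179.2227−124.2996) = 1.0000. V = [p*·103.3846 + (1−p*)·48.4615]/1.05 = 72.3076. B = V − Δ·S = -72.2268.
(1,0): S=80.8400. Δ = (V_up−V_dn)/(S_up−S_dn) = (30.5052−15.0706)/(100.2416−69.5224) = 0.5024. V = [p*·30.5052 + (1−p*)·15.0706]/1.05 = 21.7028. B = V − Δ·S = -18.9146.
(1,1): S=116.5600. Δ = (V_up−V_dn)/(S_up−S_dn) = (72.3076−30.5052)/(144.5344−100.2416) = 0.9438. V = [p*·72.3076 + (1−p*)·30.5052]/1.05 = 48.9585. B = V − Δ·S = -61.0478.
(0,0): S=94.0000. Δ = (V_up−V_dn)/(S_up−S_dn) = (48.9585−21.7028)/(116.5600−80.8400) = 0.7630. V = [p*·48.9585 + (1−p*)·21.7028]/1.05 = 33.6482. B = V − Δ·S = -38.0773.
Each (Δ,B) replicates both successor values, so the strategy is self-financing and V0 is arbitrage-free.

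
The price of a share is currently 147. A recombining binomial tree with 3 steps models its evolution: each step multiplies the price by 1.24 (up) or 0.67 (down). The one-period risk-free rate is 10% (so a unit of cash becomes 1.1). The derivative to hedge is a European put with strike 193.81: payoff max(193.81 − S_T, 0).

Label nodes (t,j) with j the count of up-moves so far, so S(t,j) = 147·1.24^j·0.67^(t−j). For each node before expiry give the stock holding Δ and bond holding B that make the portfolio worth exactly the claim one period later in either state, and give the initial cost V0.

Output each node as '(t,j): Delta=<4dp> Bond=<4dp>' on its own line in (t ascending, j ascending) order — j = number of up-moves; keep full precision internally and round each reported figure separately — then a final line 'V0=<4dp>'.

(0,0): Delta=-0.5147 Bond=102.1570
(1,0): Delta=-1.0000 Bond=160.1736
(1,1): Delta=-0.4293 Bond=96.8096
(2,0): Delta=-1.0000 Bond=176.1909
(2,1): Delta=-1.0000 Bond=176.1909
(2,2): Delta=-0.3289 Bond=83.7975
V0=26.5016

The replicating-portfolio and risk-neutral prices coincide; use p* = (1.1−0.67)/(1.24−0.67) = 0.7544 for the latter.
Payoff layer (t=3): V(3,0)=149.5978, V(3,1)=111.9845, V(3,2)=42.3718, V(3,3)=0.0000
Node (2,0) S=65.9883: V=(p*·111.9845+(1−p*)·149.5978)/1.1=110.2026; Δ=(111.9845−149.5978)/(81.8255−44.2122)=-1.0000; B=V−Δ·S=176.1909
Node (2,1) S=122.1276: V=(p*·42.3718+(1−p*)·111.9845)/1.1=54.0633; Δ=(42.3718−111.9845)/(151.4382−81.8255)=-1.0000; B=V−Δ·S=176.1909
Node (2,2) S=226.0272: V=(p*·0.0000+(1−p*)·42.3718)/1.1=9.4610; Δ=(0.0000−42.3718)/(280.2737−151.4382)=-0.3289; B=V−Δ·S=83.7975
Node (1,0) S=98.4900: V=(p*·54.0633+(1−p*)·110.2026)/1.1=61.6836; Δ=(54.0633−110.2026)/(122.1276−65.9883)=-1.0000; B=V−Δ·S=160.1736
Node (1,1) S=182.2800: V=(p*·9.4610+(1−p*)·54.0633)/1.1=18.5600; Δ=(9.4610−54.0633)/(226.0272−122.1276)=-0.4293; B=V−Δ·S=96.8096
Node (0,0) S=147.0000: V=(p*·18.5600+(1−p*)·61.6836)/1.1=26.5016; Δ=(18.5600−61.6836)/(182.2800−98.4900)=-0.5147; B=V−Δ·S=102.1570
The time-0 hedge costs 26.5016, which is the no-arbitrage price.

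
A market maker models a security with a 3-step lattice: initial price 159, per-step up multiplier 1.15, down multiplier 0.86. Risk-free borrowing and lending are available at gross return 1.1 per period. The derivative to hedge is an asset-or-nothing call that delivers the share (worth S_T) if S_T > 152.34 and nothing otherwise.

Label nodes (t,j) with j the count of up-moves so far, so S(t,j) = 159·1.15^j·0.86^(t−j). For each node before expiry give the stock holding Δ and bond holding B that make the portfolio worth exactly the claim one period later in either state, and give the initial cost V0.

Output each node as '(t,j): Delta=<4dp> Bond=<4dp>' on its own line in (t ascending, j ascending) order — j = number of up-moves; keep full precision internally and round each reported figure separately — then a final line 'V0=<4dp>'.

(0,0): Delta=1.6735 Bond=-114.9817
(1,0): Delta=3.4310 Bond=-366.7918
(1,1): Delta=1.3997 Bond=-76.4150
(2,0): Delta=0.0000 Bond=0.0000
(2,1): Delta=3.9655 Bond=-487.5274
(2,2): Delta=1.0000 Bond=0.0000
V0=151.1118

Since d<R<u, set p* = (R−d)/(u−d) = 0.8276; price each node as the discounted p*-expectation of its children.
Terminal payoffs: V(3,0)=0.0000, V(3,1)=0.0000, V(3,2)=180.8386, V(3,3)=241.8191
Node (2,0) S=117.5964: V=(p*·0.0000+(1−p*)·0.0000)/1.1=0.0000; Δ=(0.0000−0.0000)/(135.2359−101.1329)=0.0000; B=V−Δ·S=0.0000
Node (2,1) S=157.2510: V=(p*·180.8386+(1−p*)·0.0000)/1.1=136.0542; Δ=(180.8386−0.0000)/(180.8387−135.2359)=3.9655; B=V−Δ·S=-487.5274
Node (2,2) S=210.2775: V=(p*·241.8191+(1−p*)·180.8386)/1.1=210.2775; Δ=(241.8191−180.8386)/(241.8191−180.8386)=1.0000; B=V−Δ·S=0.0000
Node (1,0) S=136.7400: V=(p*·136.0542+(1−p*)·0.0000)/1.1=102.3605; Δ=(136.0542−0.0000)/(157.2510−117.5964)=3.4310; B=V−Δ·S=-366.7918
Node (1,1) S=182.8500: V=(p*·210.2775+(1−p*)·136.0542)/1.1=179.5276; Δ=(210.2775−136.0542)/(210.2775−157.2510)=1.3997; B=V−Δ·S=-76.4150
Node (0,0) S=159.0000: V=(p*·179.5276+(1−p*)·102.3605)/1.1=151.1118; Δ=(179.5276−102.3605)/(182.8500−136.7400)=1.6735; B=V−Δ·S=-114.9817
Self-financing check: at every node Δ·S+B equals the discounted successor values.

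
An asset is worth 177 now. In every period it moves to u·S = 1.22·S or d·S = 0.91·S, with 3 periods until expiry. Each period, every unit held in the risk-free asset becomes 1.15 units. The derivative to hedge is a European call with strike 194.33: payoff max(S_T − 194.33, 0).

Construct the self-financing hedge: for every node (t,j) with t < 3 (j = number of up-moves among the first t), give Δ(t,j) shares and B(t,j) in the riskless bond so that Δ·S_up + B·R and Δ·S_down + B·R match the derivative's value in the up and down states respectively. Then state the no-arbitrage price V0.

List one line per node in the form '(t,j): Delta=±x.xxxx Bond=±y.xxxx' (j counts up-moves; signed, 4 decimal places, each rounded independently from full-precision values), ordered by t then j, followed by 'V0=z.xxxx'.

(0,0): Delta=0.8933 Bond=-107.2276
(1,0): Delta=0.6122 Bond=-78.0284
(1,1): Delta=0.9545 Bond=-136.5194
(2,0): Delta=0.0000 Bond=0.0000
(2,1): Delta=0.7454 Bond=-115.9046
(2,2): Delta=1.0000 Bond=-168.9826
V0=50.8940

Under the risk-neutral measure, an up-move has probability p* = (R−d)/(u−d) = 0.7742 and values discount at R = 1.15.
Payoff layer (t=3): V(3,0)=0.0000, V(3,1)=0.0000, V(3,2)=45.4066, V(3,3)=127.0751
(2,0): S=146.5737. Δ = (V_up−V_dn)/(S_up−S_dn) = (0.0000−0.0000)/(178.8199−133.3821) = 0.0000. V = [p*·0.0000 + (1−p*)·0.0000]/1.15 = 0.0000. B = V − Δ·S = 0.0000.
(2,1): S=196.5054. Δ = (V_up−V_dn)/(S_up−S_dn) = (45.4066−0.0000)/(239.7366−178.8199) = 0.7454. V = [p*·45.4066 + (1−p*)·0.0000]/1.15 = 30.5682. B = V − Δ·S = -115.9046.
(2,2): S=263.4468. Δ = (V_up−V_dn)/(S_up−S_dn) = (127.0751−45.4066)/(321.4051−239.7366) = 1.0000. V = [p*·127.0751 + (1−p*)·45.4066]/1.15 = 94.4642. B = V − Δ·S = -168.9826.
(1,0): S=161.0700. Δ = (V_up−V_dn)/(S_up−S_dn) = (30.5682−0.0000)/(196.5054−146.5737) = 0.6122. V = [p*·30.5682 + (1−p*)·0.0000]/1.15 = 20.5789. B = V − Δ·S = -78.0284.
(1,1): S=215.9400. Δ = (V_up−V_dn)/(S_up−S_dn) = (94.4642−30.5682)/(263.4468−196.5054) = 0.9545. V = [p*·94.4642 + (1−p*)·30.5682]/1.15 = 69.5966. B = V − Δ·S = -136.5194.
(0,0): S=177.0000. Δ = (V_up−V_dn)/(S_up−S_dn) = (69.5966−20.5789)/(215.9400−161.0700) = 0.8933. V = [p*·69.5966 + (1−p*)·20.5789]/1.15 = 50.8940. B = V − Δ·S = -107.2276.
Check: Δ(0,0)·S0 + B(0,0) = 50.8940 = V0.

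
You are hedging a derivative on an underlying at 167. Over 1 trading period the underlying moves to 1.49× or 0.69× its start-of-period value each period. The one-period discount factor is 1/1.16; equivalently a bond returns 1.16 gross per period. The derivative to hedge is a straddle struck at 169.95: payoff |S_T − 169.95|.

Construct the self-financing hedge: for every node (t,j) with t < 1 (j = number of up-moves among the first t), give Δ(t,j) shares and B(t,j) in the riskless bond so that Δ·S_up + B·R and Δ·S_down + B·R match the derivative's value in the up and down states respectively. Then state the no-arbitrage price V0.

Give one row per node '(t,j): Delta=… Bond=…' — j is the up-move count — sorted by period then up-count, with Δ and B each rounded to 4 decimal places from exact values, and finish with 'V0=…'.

(0,0): Delta=0.1808 Bond=29.2086
V0=59.4086

The replicating-portfolio and risk-neutral prices coincide; use p* = (1.16−0.69)/(1.49−0.69) = 0.5875 for the latter.
At expiry t=1: V(1,0)=54.7200, V(1,1)=78.8800
Node (0,0) S=167.0000: V=(p*·78.8800+(1−p*)·54.7200)/1.16=59.4086; Δ=(78.8800−54.7200)/(248.8300−115.2300)=0.1808; B=V−Δ·S=29.2086
Self-financing check: at every node Δ·S+B equals the discounted successor values.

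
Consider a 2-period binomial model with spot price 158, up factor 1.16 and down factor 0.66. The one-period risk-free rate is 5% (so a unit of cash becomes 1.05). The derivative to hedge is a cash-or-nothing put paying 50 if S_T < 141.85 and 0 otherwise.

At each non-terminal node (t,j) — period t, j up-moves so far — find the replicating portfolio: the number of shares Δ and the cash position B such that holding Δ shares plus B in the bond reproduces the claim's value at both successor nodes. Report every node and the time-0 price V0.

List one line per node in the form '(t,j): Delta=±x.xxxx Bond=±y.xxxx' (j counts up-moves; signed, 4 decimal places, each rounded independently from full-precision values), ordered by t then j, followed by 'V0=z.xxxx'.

(0,0): Delta=-0.4702 Bond=92.0454
(1,0): Delta=0.0000 Bond=47.6190
(1,1): Delta=-0.5456 Bond=110.4762
V0=17.7596

Since d<R<u, set p* = (R−d)/(u−d) = 0.7800; price each node as the discounted p*-expectation of its children.
Terminal payoffs: V(2,0)=50.0000, V(2,1)=50.0000, V(2,2)=0.0000
  t=1,j=0: stock 104.2800 → up 120.9648 (V=50.0000), down 68.8248 (V=50.0000). Price 47.6190; hedge Δ=0.0000, bond B=47.6190.
  t=1,j=1: stock 183.2800 → up 212.6048 (V=0.0000), down 120.9648 (V=50.0000). Price 10.4762; hedge Δ=-0.5456, bond B=110.4762.
  t=0,j=0: stock 158.0000 → up 183.2800 (V=10.4762), down 104.2800 (V=47.6190). Price 17.7596; hedge Δ=-0.4702, bond B=92.0454.
Root portfolio cost Δ·158+B reproduces V0=17.7596.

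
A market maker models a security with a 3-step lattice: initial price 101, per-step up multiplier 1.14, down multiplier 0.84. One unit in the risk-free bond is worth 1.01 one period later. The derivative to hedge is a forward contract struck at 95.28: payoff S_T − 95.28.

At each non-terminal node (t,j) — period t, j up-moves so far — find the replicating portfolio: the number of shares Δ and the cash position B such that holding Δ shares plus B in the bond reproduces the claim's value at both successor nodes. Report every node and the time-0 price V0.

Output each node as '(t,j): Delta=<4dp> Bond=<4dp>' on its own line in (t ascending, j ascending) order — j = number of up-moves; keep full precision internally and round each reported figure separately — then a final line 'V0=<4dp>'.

(0,0): Delta=1.0000 Bond=-92.4778
(1,0): Delta=1.0000 Bond=-93.4026
(1,1): Delta=1.0000 Bond=-93.4026
(2,0): Delta=1.0000 Bond=-94.3366
(2,1): Delta=1.0000 Bond=-94.3366
(2,2): Delta=1.0000 Bond=-94.3366
V0=8.5222

The replicating-portfolio and risk-neutral prices coincide; use p* = (1.01−0.84)/(1.14−0.84) = 0.5667 for the latter.
Terminal values V(3,·): V(3,0)=-35.4169, V(3,1)=-14.0372, V(3,2)=14.9781, V(3,3)=54.3559
Node (2,0) S=71.2656: V=(p*·-14.0372+(1−p*)·-35.4169)/1.01=-23.0710; Δ=(-14.0372−-35.4169)/(81.2428−59.8631)=1.0000; B=V−Δ·S=-94.3366
Node (2,1) S=96.7176: V=(p*·14.9781+(1−p*)·-14.0372)/1.01=2.3810; Δ=(14.9781−-14.0372)/(110.2581−81.2428)=1.0000; B=V−Δ·S=-94.3366
Node (2,2) S=131.2596: V=(p*·54.3559+(1−p*)·14.9781)/1.01=36.9230; Δ=(54.3559−14.9781)/(149.6359−110.2581)=1.0000; B=V−Δ·S=-94.3366
Node (1,0) S=84.8400: V=(p*·2.3810+(1−p*)·-23.0710)/1.01=-8.5626; Δ=(2.3810−-23.0710)/(96.7176−71.2656)=1.0000; B=V−Δ·S=-93.4026
Node (1,1) S=115.1400: V=(p*·36.9230+(1−p*)·2.3810)/1.01=21.7374; Δ=(36.9230−2.3810)/(131.2596−96.7176)=1.0000; B=V−Δ·S=-93.4026
Node (0,0) S=101.0000: V=(p*·21.7374+(1−p*)·-8.5626)/1.01=8.5222; Δ=(21.7374−-8.5626)/(115.1400−84.8400)=1.0000; B=V−Δ·S=-92.4778
Each (Δ,B) replicates both successor values, so the strategy is self-financing and V0 is arbitrage-free.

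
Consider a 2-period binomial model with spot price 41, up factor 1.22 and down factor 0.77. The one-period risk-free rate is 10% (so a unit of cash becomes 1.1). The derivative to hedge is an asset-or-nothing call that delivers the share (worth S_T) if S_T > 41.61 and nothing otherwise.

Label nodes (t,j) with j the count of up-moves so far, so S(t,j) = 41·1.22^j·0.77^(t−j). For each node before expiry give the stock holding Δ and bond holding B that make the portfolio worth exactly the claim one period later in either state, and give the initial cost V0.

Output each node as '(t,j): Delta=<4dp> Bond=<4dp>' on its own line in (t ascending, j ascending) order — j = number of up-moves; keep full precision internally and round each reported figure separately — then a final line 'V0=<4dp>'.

(0,0): Delta=2.2050 Bond=-63.2846
(1,0): Delta=0.0000 Bond=0.0000
(1,1): Delta=2.7111 Bond=-94.9268
V0=27.1220

Under the risk-neutral measure, an up-move has probability p* = (R−d)/(u−d) = 0.7333 and values discount at R = 1.1.
At expiry t=2: V(2,0)=0.0000, V(2,1)=0.0000, V(2,2)=61.0244
(1,0): S=31.5700. Δ = (V_up−V_dn)/(S_up−S_dn) = (0.0000−0.0000)/(38.5154−24.3089) = 0.0000. V = [p*·0.0000 + (1−p*)·0.0000]/1.1 = 0.0000. B = V − Δ·S = 0.0000.
(1,1): S=50.0200. Δ = (V_up−V_dn)/(S_up−S_dn) = (61.0244−0.0000)/(61.0244−38.5154) = 2.7111. V = [p*·61.0244 + (1−p*)·0.0000]/1.1 = 40.6829. B = V − Δ·S = -94.9268.
(0,0): S=41.0000. Δ = (V_up−V_dn)/(S_up−S_dn) = (40.6829−0.0000)/(50.0200−31.5700) = 2.2050. V = [p*·40.6829 + (1−p*)·0.0000]/1.1 = 27.1220. B = V − Δ·S = -63.2846.
Check: Δ(0,0)·S0 + B(0,0) = 27.1220 = V0.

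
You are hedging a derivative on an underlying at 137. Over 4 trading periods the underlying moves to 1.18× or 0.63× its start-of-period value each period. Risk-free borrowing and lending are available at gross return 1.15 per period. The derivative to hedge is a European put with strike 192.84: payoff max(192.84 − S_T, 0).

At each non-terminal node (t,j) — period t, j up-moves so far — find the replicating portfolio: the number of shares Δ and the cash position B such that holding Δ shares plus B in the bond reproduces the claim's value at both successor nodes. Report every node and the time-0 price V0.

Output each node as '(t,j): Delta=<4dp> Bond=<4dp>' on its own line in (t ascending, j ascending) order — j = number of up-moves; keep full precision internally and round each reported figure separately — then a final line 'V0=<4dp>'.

(0,0): Delta=-0.4633 Bond=69.9781
(1,0): Delta=-1.0000 Bond=126.7954
(1,1): Delta=-0.4468 Bond=77.8025
(2,0): Delta=-1.0000 Bond=145.8147
(2,1): Delta=-1.0000 Bond=145.8147
(2,2): Delta=-0.4298 Bond=86.2224
(3,0): Delta=-1.0000 Bond=167.6870
(3,1): Delta=-1.0000 Bond=167.6870
(3,2): Delta=-1.0000 Bond=167.6870
(3,3): Delta=-0.4122 Bond=95.2020
V0=6.5029

The replicating-portfolio and risk-neutral prices coincide; use p* = (1.15−0.63)/(1.18−0.63) = 0.9455 for the latter.
Terminal values V(4,·): V(4,0)=171.2584, V(4,1)=152.4174, V(4,2)=117.1278, V(4,3)=51.0299, V(4,4)=0.0000
(3,0): S=34.2564. Δ = (V_up−V_dn)/(S_up−S_dn) = (152.4174−171.2584)/(40.4226−21.5816) = -1.0000. V = [p*·152.4174 + (1−p*)·171.2584]/1.15 = 133.4305. B = V − Δ·S = 167.6870.
(3,1): S=64.1629. Δ = (V_up−V_dn)/(S_up−S_dn) = (117.1278−152.4174)/(75.7122−40.4226) = -1.0000. V = [p*·117.1278 + (1−p*)·152.4174]/1.15 = 103.5241. B = V − Δ·S = 167.6870.
(3,2): S=120.1780. Δ = (V_up−V_dn)/(S_up−S_dn) = (51.0299−117.1278)/(141.8101−75.7122) = -1.0000. V = [p*·51.0299 + (1−p*)·117.1278]/1.15 = 47.5089. B = V − Δ·S = 167.6870.
(3,3): S=225.0954. Δ = (V_up−V_dn)/(S_up−S_dn) = (0.0000−51.0299)/(265.6126−141.8101) = -0.4122. V = [p*·0.0000 + (1−p*)·51.0299]/1.15 = 2.4204. B = V − Δ·S = 95.2020.
(2,0): S=54.3753. Δ = (V_up−V_dn)/(S_up−S_dn) = (103.5241−133.4305)/(64.1629−34.2564) = -1.0000. V = [p*·103.5241 + (1−p*)·133.4305]/1.15 = 91.4394. B = V − Δ·S = 145.8147.
(2,1): S=101.8458. Δ = (V_up−V_dn)/(S_up−S_dn) = (47.5089−103.5241)/(120.1780−64.1629) = -1.0000. V = [p*·47.5089 + (1−p*)·103.5241]/1.15 = 43.9689. B = V − Δ·S = 145.8147.
(2,2): S=190.7588. Δ = (V_up−V_dn)/(S_up−S_dn) = (2.4204−47.5089)/(225.0954−120.1780) = -0.4298. V = [p*·2.4204 + (1−p*)·47.5089]/1.15 = 4.2433. B = V − Δ·S = 86.2224.
(1,0): S=86.3100. Δ = (V_up−V_dn)/(S_up−S_dn) = (43.9689−91.4394)/(101.8458−54.3753) = -1.0000. V = [p*·43.9689 + (1−p*)·91.4394]/1.15 = 40.4854. B = V − Δ·S = 126.7954.
(1,1): S=161.6600. Δ = (V_up−V_dn)/(S_up−S_dn) = (4.2433−43.9689)/(190.7588−101.8458) = -0.4468. V = [p*·4.2433 + (1−p*)·43.9689]/1.15 = 5.5740. B = V − Δ·S = 77.8025.
(0,0): S=137.0000. Δ = (V_up−V_dn)/(S_up−S_dn) = (5.5740−40.4854)/(161.6600−86.3100) = -0.4633. V = [p*·5.5740 + (1−p*)·40.4854]/1.15 = 6.5029. B = V − Δ·S = 69.9781.
Self-financing check: at every node Δ·S+B equals the discounted successor values.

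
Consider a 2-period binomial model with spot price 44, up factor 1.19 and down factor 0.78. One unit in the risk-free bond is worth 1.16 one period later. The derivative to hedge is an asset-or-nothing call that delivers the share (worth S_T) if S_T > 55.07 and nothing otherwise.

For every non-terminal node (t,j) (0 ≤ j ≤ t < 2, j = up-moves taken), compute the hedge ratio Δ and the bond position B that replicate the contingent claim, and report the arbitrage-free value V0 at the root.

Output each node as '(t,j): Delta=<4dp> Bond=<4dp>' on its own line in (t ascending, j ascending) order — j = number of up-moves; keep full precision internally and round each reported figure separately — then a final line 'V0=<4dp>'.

(0,0): Delta=2.7596 Bond=-81.6472
(1,0): Delta=0.0000 Bond=0.0000
(1,1): Delta=2.9024 Bond=-102.1879
V0=39.7768

Under the risk-neutral measure, an up-move has probability p* = (R−d)/(u−d) = 0.9268 and values discount at R = 1.16.
Terminal payoffs: V(2,0)=0.0000, V(2,1)=0.0000, V(2,2)=62.3084
Node (1,0) S=34.3200: V=(p*·0.0000+(1−p*)·0.0000)/1.16=0.0000; Δ=(0.0000−0.0000)/(40.8408−26.7696)=0.0000; B=V−Δ·S=0.0000
Node (1,1) S=52.3600: V=(p*·62.3084+(1−p*)·0.0000)/1.16=49.7838; Δ=(62.3084−0.0000)/(62.3084−40.8408)=2.9024; B=V−Δ·S=-102.1879
Node (0,0) S=44.0000: V=(p*·49.7838+(1−p*)·0.0000)/1.16=39.7768; Δ=(49.7838−0.0000)/(52.3600−34.3200)=2.7596; B=V−Δ·S=-81.6472
The time-0 hedge costs 39.7768, which is the no-arbitrage price.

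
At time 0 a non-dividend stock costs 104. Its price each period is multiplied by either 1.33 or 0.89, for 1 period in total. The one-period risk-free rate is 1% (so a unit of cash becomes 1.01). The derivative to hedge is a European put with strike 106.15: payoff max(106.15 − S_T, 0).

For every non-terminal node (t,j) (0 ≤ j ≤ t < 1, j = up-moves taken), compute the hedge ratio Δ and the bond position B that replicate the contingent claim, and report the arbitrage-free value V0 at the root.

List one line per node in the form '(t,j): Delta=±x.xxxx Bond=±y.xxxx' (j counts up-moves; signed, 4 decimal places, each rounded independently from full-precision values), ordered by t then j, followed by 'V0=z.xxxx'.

(0,0): Delta=-0.2970 Bond=40.6721
V0=9.7858

Risk-neutral probability p* = (R−d)/(u−d) = (1.01−0.89)/(1.33−0.89) = 0.2727.
Terminal payoffs: V(1,0)=13.5900, V(1,1)=0.0000
Node (0,0) S=104.0000: V=(p*·0.0000+(1−p*)·13.5900)/1.01=9.7858; Δ=(0.0000−13.5900)/(138.3200−92.5600)=-0.2970; B=V−Δ·S=40.6721
Each (Δ,B) replicates both successor values, so the strategy is self-financing and V0 is arbitrage-free.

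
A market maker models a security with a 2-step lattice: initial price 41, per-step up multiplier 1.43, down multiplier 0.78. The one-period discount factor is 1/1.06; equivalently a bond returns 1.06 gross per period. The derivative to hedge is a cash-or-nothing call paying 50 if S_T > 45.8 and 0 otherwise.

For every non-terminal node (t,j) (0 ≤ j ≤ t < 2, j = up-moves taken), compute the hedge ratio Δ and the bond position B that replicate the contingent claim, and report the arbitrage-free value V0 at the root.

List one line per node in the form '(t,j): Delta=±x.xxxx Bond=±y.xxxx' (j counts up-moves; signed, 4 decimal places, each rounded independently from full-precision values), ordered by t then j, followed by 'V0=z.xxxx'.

The replicating-portfolio and risk-neutral prices coincide; use p* = (1.06−0.78)/(1.43−0.78) = 0.4308 for the latter.
Terminal payoffs: V(2,0)=0.0000, V(2,1)=0.0000, V(2,2)=50.0000
  t=1,j=0: stock 31.9800 → up 45.7314 (V=0.0000), down 24.9444 (V=0.0000). Price 0.0000; hedge Δ=0.0000, bond B=0.0000.
  t=1,j=1: stock 58.6300 → up 83.8409 (V=50.0000), down 45.7314 (V=0.0000). Price 20.3193; hedge Δ=1.3120, bond B=-56.6038.
  t=0,j=0: stock 41.0000 → up 58.6300 (V=20.3193), down 31.9800 (V=0.0000). Price 8.2575; hedge Δ=0.7625, bond B=-23.0030.
Self-financing check: at every node Δ·S+B equals the discounted successor values.

(0,0): Delta=0.7625 Bond=-23.0030
(1,0): Delta=0.0000 Bond=0.0000
(1,1): Delta=1.3120 Bond=-56.6038
V0=8.2575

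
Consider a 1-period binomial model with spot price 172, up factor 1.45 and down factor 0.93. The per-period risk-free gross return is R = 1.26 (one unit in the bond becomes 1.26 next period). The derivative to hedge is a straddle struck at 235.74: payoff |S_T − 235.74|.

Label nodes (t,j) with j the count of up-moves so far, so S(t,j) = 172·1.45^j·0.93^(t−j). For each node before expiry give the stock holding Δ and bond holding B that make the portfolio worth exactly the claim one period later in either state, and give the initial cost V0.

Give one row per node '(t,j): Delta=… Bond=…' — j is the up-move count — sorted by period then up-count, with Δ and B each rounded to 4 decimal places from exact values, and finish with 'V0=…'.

Since d<R<u, set p* = (R−d)/(u−d) = 0.6346; price each node as the discounted p*-expectation of its children.
Terminal payoffs: V(1,0)=75.7800, V(1,1)=13.6600
(0,0): S=172.0000. Δ = (V_up−V_dn)/(S_up−S_dn) = (13.6600−75.7800)/(249.4000−159.9600) = -0.6945. V = [p*·13.6600 + (1−p*)·75.7800]/1.26 = 28.8553. B = V − Δ·S = 148.3168.
The time-0 hedge costs 28.8553, which is the no-arbitrage price.

(0,0): Delta=-0.6945 Bond=148.3168
V0=28.8553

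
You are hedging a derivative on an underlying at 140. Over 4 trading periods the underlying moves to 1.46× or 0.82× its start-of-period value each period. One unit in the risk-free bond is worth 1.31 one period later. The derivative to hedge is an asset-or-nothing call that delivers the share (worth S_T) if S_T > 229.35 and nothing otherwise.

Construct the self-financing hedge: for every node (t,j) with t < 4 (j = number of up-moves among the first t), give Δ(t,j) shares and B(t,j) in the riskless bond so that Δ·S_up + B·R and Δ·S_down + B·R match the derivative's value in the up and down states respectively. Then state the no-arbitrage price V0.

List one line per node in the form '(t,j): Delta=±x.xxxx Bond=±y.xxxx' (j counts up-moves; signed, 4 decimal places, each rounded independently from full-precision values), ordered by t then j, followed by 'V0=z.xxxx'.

(0,0): Delta=1.3523 Bond=-64.0640
(1,0): Delta=1.6610 Bond=-119.3583
(1,1): Delta=1.2993 Bond=-73.0765
(2,0): Delta=0.0000 Bond=0.0000
(2,1): Delta=1.9466 Bond=-204.2245
(2,2): Delta=1.1880 Bond=-62.5177
(3,0): Delta=0.0000 Bond=0.0000
(3,1): Delta=0.0000 Bond=0.0000
(3,2): Delta=2.2812 Bond=-349.4323
(3,3): Delta=1.0000 Bond=0.0000
V0=125.2625

Since d<R<u, set p* = (R−d)/(u−d) = 0.7656; price each node as the discounted p*-expectation of its children.
Terminal payoffs: V(4,0)=0.0000, V(4,1)=0.0000, V(4,2)=0.0000, V(4,3)=357.2732, V(4,4)=636.1206
  t=3,j=0: stock 77.1915 → up 112.6996 (V=0.0000), down 63.2970 (V=0.0000). Price 0.0000; hedge Δ=0.0000, bond B=0.0000.
  t=3,j=1: stock 137.4386 → up 200.6603 (V=0.0000), down 112.6996 (V=0.0000). Price 0.0000; hedge Δ=0.0000, bond B=0.0000.
  t=3,j=2: stock 244.7077 → up 357.2732 (V=357.2732), down 200.6603 (V=0.0000). Price 208.8071; hedge Δ=2.2813, bond B=-349.4323.
  t=3,j=3: stock 435.6990 → up 636.1206 (V=636.1206), down 357.2732 (V=357.2732). Price 435.6990; hedge Δ=1.0000, bond B=0.0000.
  t=2,j=0: stock 94.1360 → up 137.4386 (V=0.0000), down 77.1915 (V=0.0000). Price 0.0000; hedge Δ=0.0000, bond B=0.0000.
  t=2,j=1: stock 167.6080 → up 244.7077 (V=208.8071), down 137.4386 (V=0.0000). Price 122.0366; hedge Δ=1.9466, bond B=-204.2245.
  t=2,j=2: stock 298.4240 → up 435.6990 (V=435.6990), down 244.7077 (V=208.8071). Price 292.0009; hedge Δ=1.1880, bond B=-62.5177.
  t=1,j=0: stock 114.8000 → up 167.6080 (V=122.0366), down 94.1360 (V=0.0000). Price 71.3239; hedge Δ=1.6610, bond B=-119.3583.
  t=1,j=1: stock 204.4000 → up 298.4240 (V=292.0009), down 167.6080 (V=122.0366). Price 192.4928; hedge Δ=1.2993, bond B=-73.0765.
  t=0,j=0: stock 140.0000 → up 204.4000 (V=192.4928), down 114.8000 (V=71.3239). Price 125.2625; hedge Δ=1.3523, bond B=-64.0640.
Each (Δ,B) replicates both successor values, so the strategy is self-financing and V0 is arbitrage-free.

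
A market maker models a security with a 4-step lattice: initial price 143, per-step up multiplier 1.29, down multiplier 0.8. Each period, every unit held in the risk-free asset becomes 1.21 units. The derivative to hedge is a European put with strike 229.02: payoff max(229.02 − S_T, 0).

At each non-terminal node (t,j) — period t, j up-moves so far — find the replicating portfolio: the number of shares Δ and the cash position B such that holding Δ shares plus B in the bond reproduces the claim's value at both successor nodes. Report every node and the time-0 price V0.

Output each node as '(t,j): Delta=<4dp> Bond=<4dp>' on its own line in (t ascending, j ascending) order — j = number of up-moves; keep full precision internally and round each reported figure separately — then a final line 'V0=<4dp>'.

Risk-neutral probability p* = (R−d)/(u−d) = (1.21−0.8)/(1.29−0.8) = 0.8367.
Terminal payoffs: V(4,0)=170.4472, V(4,1)=134.5714, V(4,2)=76.7216, V(4,3)=0.0000, V(4,4)=0.0000
(3,0): S=73.2160. Δ = (V_up−V_dn)/(S_up−S_dn) = (134.5714−170.4472)/(94.4486−58.5728) = -1.0000. V = [p*·134.5714 + (1−p*)·170.4472]/1.21 = 116.0567. B = V − Δ·S = 189.2727.
(3,1): S=118.0608. Δ = (V_up−V_dn)/(S_up−S_dn) = (76.7216−134.5714)/(152.2984−94.4486) = -1.0000. V = [p*·76.7216 + (1−p*)·134.5714]/1.21 = 71.2119. B = V − Δ·S = 189.2727.
(3,2): S=190.3730. Δ = (V_up−V_dn)/(S_up−S_dn) = (0.0000−76.7216)/(245.5812−152.2984) = -0.8225. V = [p*·0.0000 + (1−p*)·76.7216]/1.21 = 10.3520. B = V − Δ·S = 166.9267.
(3,3): S=306.9765. Δ = (V_up−V_dn)/(S_up−S_dn) = (0.0000−0.0000)/(395.9997−245.5812) = 0.0000. V = [p*·0.0000 + (1−p*)·0.0000]/1.21 = 0.0000. B = V − Δ·S = 0.0000.
(2,0): S=91.5200. Δ = (V_up−V_dn)/(S_up−S_dn) = (71.2119−116.0567)/(118.0608−73.2160) = -1.0000. V = [p*·71.2119 + (1−p*)·116.0567]/1.21 = 64.9037. B = V − Δ·S = 156.4237.
(2,1): S=147.5760. Δ = (V_up−V_dn)/(S_up−S_dn) = (10.3520−71.2119)/(190.3730−118.0608) = -0.8416. V = [p*·10.3520 + (1−p*)·71.2119]/1.21 = 16.7672. B = V − Δ·S = 140.9711.
(2,2): S=237.9663. Δ = (V_up−V_dn)/(S_up−S_dn) = (0.0000−10.3520)/(306.9765−190.3730) = -0.0888. V = [p*·0.0000 + (1−p*)·10.3520]/1.21 = 1.3968. B = V − Δ·S = 22.5234.
(1,0): S=114.4000. Δ = (V_up−V_dn)/(S_up−S_dn) = (16.7672−64.9037)/(147.5760−91.5200) = -0.8587. V = [p*·16.7672 + (1−p*)·64.9037]/1.21 = 20.3523. B = V − Δ·S = 118.5901.
(1,1): S=184.4700. Δ = (V_up−V_dn)/(S_up−S_dn) = (1.3968−16.7672)/(237.9663−147.5760) = -0.1700. V = [p*·1.3968 + (1−p*)·16.7672]/1.21 = 3.2283. B = V − Δ·S = 34.5965.
(0,0): S=143.0000. Δ = (V_up−V_dn)/(S_up−S_dn) = (3.2283−20.3523)/(184.4700−114.4000) = -0.2444. V = [p*·3.2283 + (1−p*)·20.3523]/1.21 = 4.9786. B = V − Δ·S = 39.9254.
Self-financing check: at every node Δ·S+B equals the discounted successor values.

(0,0): Delta=-0.2444 Bond=39.9254
(1,0): Delta=-0.8587 Bond=118.5901
(1,1): Delta=-0.1700 Bond=34.5965
(2,0): Delta=-1.0000 Bond=156.4237
(2,1): Delta=-0.8416 Bond=140.9711
(2,2): Delta=-0.0888 Bond=22.5234
(3,0): Delta=-1.0000 Bond=189.2727
(3,1): Delta=-1.0000 Bond=189.2727
(3,2): Delta=-0.8225 Bond=166.9267
(3,3): Delta=0.0000 Bond=0.0000
V0=4.9786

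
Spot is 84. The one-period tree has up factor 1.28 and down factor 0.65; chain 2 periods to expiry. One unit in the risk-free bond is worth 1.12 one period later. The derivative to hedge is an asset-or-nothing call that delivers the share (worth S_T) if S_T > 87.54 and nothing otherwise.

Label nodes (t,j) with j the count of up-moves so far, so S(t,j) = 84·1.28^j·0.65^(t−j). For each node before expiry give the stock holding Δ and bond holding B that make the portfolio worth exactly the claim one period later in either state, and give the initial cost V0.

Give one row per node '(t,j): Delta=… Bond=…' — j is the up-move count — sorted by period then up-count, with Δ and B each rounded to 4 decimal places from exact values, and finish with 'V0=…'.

(0,0): Delta=1.7323 Bond=-84.4488
(1,0): Delta=0.0000 Bond=0.0000
(1,1): Delta=2.0317 Bond=-126.7810
V0=61.0630

Since d<R<u, set p* = (R−d)/(u−d) = 0.7460; price each node as the discounted p*-expectation of its children.
Terminal values V(2,·): V(2,0)=0.0000, V(2,1)=0.0000, V(2,2)=137.6256
  t=1,j=0: stock 54.6000 → up 69.8880 (V=0.0000), down 35.4900 (V=0.0000). Price 0.0000; hedge Δ=0.0000, bond B=0.0000.
  t=1,j=1: stock 107.5200 → up 137.6256 (V=137.6256), down 69.8880 (V=0.0000). Price 91.6724; hedge Δ=2.0317, bond B=-126.7810.
  t=0,j=0: stock 84.0000 → up 107.5200 (V=91.6724), down 54.6000 (V=0.0000). Price 61.0630; hedge Δ=1.7323, bond B=-84.4488.
The time-0 hedge costs 61.0630, which is the no-arbitrage price.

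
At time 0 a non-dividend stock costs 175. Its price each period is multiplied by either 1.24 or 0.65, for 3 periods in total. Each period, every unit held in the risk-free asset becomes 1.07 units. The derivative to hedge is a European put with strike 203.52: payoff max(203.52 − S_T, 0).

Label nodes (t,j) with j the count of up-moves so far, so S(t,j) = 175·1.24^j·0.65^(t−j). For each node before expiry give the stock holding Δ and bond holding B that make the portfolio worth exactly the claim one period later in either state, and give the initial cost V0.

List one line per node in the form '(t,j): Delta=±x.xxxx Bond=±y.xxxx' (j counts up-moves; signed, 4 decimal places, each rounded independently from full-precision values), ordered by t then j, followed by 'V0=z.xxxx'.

Since d<R<u, set p* = (R−d)/(u−d) = 0.7119; price each node as the discounted p*-expectation of its children.
Terminal values V(3,·): V(3,0)=155.4606, V(3,1)=111.8375, V(3,2)=28.6180, V(3,3)=0.0000
Node (2,0) S=73.9375: V=(p*·111.8375+(1−p*)·155.4606)/1.07=116.2681; Δ=(111.8375−155.4606)/(91.6825−48.0594)=-1.0000; B=V−Δ·S=190.2056
Node (2,1) S=141.0500: V=(p*·28.6180+(1−p*)·111.8375)/1.07=49.1556; Δ=(28.6180−111.8375)/(174.9020−91.6825)=-1.0000; B=V−Δ·S=190.2056
Node (2,2) S=269.0800: V=(p*·0.0000+(1−p*)·28.6180)/1.07=7.7064; Δ=(0.0000−28.6180)/(333.6592−174.9020)=-0.1803; B=V−Δ·S=56.2115
Node (1,0) S=113.7500: V=(p*·49.1556+(1−p*)·116.2681)/1.07=64.0122; Δ=(49.1556−116.2681)/(141.0500−73.9375)=-1.0000; B=V−Δ·S=177.7622
Node (1,1) S=217.0000: V=(p*·7.7064+(1−p*)·49.1556)/1.07=18.3639; Δ=(7.7064−49.1556)/(269.0800−141.0500)=-0.3237; B=V−Δ·S=88.6168
Node (0,0) S=175.0000: V=(p*·18.3639+(1−p*)·64.0122)/1.07=29.4550; Δ=(18.3639−64.0122)/(217.0000−113.7500)=-0.4421; B=V−Δ·S=106.8250
The time-0 hedge costs 29.4550, which is the no-arbitrage price.

(0,0): Delta=-0.4421 Bond=106.8250
(1,0): Delta=-1.0000 Bond=177.7622
(1,1): Delta=-0.3237 Bond=88.6168
(2,0): Delta=-1.0000 Bond=190.2056
(2,1): Delta=-1.0000 Bond=190.2056
(2,2): Delta=-0.1803 Bond=56.2115
V0=29.4550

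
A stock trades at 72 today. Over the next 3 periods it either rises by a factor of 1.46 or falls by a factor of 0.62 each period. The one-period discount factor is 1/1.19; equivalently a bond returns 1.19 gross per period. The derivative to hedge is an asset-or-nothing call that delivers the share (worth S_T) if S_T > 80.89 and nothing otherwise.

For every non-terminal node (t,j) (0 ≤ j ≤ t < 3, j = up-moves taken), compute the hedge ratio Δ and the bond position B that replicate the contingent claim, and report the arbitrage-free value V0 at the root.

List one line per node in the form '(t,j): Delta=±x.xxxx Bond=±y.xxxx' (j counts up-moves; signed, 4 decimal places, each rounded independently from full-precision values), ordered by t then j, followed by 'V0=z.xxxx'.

(0,0): Delta=1.1778 Bond=-18.1807
(1,0): Delta=1.4470 Bond=-33.6546
(1,1): Delta=1.1236 Bond=-15.9416
(2,0): Delta=0.0000 Bond=0.0000
(2,1): Delta=1.7381 Bond=-59.0195
(2,2): Delta=1.0000 Bond=0.0000
V0=66.6186

Risk-neutral probability p* = (R−d)/(u−d) = (1.19−0.62)/(1.46−0.62) = 0.6786.
Terminal values V(3,·): V(3,0)=0.0000, V(3,1)=0.0000, V(3,2)=95.1546, V(3,3)=224.0738
  t=2,j=0: stock 27.6768 → up 40.4081 (V=0.0000), down 17.1596 (V=0.0000). Price 0.0000; hedge Δ=0.0000, bond B=0.0000.
  t=2,j=1: stock 65.1744 → up 95.1546 (V=95.1546), down 40.4081 (V=0.0000). Price 54.2598; hedge Δ=1.7381, bond B=-59.0195.
  t=2,j=2: stock 153.4752 → up 224.0738 (V=224.0738), down 95.1546 (V=95.1546). Price 153.4752; hedge Δ=1.0000, bond B=0.0000.
  t=1,j=0: stock 44.6400 → up 65.1744 (V=54.2598), down 27.6768 (V=0.0000). Price 30.9405; hedge Δ=1.4470, bond B=-33.6546.
  t=1,j=1: stock 105.1200 → up 153.4752 (V=153.4752), down 65.1744 (V=54.2598). Price 102.1719; hedge Δ=1.1236, bond B=-15.9416.
  t=0,j=0: stock 72.0000 → up 105.1200 (V=102.1719), down 44.6400 (V=30.9405). Price 66.6186; hedge Δ=1.1778, bond B=-18.1807.
The time-0 hedge costs 66.6186, which is the no-arbitrage price.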